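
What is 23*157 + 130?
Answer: 3741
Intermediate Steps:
23*157 + 130 = 3611 + 130 = 3741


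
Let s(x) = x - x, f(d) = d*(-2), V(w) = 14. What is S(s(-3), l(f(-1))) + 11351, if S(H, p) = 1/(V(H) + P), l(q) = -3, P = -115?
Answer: 1146450/101 ≈ 11351.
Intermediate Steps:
f(d) = -2*d
s(x) = 0
S(H, p) = -1/101 (S(H, p) = 1/(14 - 115) = 1/(-101) = -1/101)
S(s(-3), l(f(-1))) + 11351 = -1/101 + 11351 = 1146450/101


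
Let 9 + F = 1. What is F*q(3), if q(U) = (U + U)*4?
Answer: -192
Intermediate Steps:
q(U) = 8*U (q(U) = (2*U)*4 = 8*U)
F = -8 (F = -9 + 1 = -8)
F*q(3) = -64*3 = -8*24 = -192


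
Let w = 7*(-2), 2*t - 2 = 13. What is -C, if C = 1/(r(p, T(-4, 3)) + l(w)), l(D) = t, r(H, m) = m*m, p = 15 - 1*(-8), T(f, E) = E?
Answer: -2/33 ≈ -0.060606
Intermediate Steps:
p = 23 (p = 15 + 8 = 23)
t = 15/2 (t = 1 + (1/2)*13 = 1 + 13/2 = 15/2 ≈ 7.5000)
r(H, m) = m**2
w = -14
l(D) = 15/2
C = 2/33 (C = 1/(3**2 + 15/2) = 1/(9 + 15/2) = 1/(33/2) = 2/33 ≈ 0.060606)
-C = -1*2/33 = -2/33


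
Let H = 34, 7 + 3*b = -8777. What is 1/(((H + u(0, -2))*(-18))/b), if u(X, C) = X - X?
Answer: 244/51 ≈ 4.7843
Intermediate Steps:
b = -2928 (b = -7/3 + (⅓)*(-8777) = -7/3 - 8777/3 = -2928)
u(X, C) = 0
1/(((H + u(0, -2))*(-18))/b) = 1/(((34 + 0)*(-18))/(-2928)) = 1/((34*(-18))*(-1/2928)) = 1/(-612*(-1/2928)) = 1/(51/244) = 244/51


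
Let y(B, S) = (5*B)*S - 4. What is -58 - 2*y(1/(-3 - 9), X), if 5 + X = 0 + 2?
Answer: -105/2 ≈ -52.500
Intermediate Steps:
X = -3 (X = -5 + (0 + 2) = -5 + 2 = -3)
y(B, S) = -4 + 5*B*S (y(B, S) = 5*B*S - 4 = -4 + 5*B*S)
-58 - 2*y(1/(-3 - 9), X) = -58 - 2*(-4 + 5*(-3)/(-3 - 9)) = -58 - 2*(-4 + 5*(-3)/(-12)) = -58 - 2*(-4 + 5*(-1/12)*(-3)) = -58 - 2*(-4 + 5/4) = -58 - 2*(-11/4) = -58 + 11/2 = -105/2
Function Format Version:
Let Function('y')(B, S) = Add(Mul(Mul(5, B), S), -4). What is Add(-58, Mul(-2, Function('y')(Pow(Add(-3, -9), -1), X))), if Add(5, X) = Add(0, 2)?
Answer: Rational(-105, 2) ≈ -52.500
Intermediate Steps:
X = -3 (X = Add(-5, Add(0, 2)) = Add(-5, 2) = -3)
Function('y')(B, S) = Add(-4, Mul(5, B, S)) (Function('y')(B, S) = Add(Mul(5, B, S), -4) = Add(-4, Mul(5, B, S)))
Add(-58, Mul(-2, Function('y')(Pow(Add(-3, -9), -1), X))) = Add(-58, Mul(-2, Add(-4, Mul(5, Pow(Add(-3, -9), -1), -3)))) = Add(-58, Mul(-2, Add(-4, Mul(5, Pow(-12, -1), -3)))) = Add(-58, Mul(-2, Add(-4, Mul(5, Rational(-1, 12), -3)))) = Add(-58, Mul(-2, Add(-4, Rational(5, 4)))) = Add(-58, Mul(-2, Rational(-11, 4))) = Add(-58, Rational(11, 2)) = Rational(-105, 2)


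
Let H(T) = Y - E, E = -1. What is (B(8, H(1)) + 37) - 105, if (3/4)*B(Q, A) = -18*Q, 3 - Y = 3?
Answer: -260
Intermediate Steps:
Y = 0 (Y = 3 - 1*3 = 3 - 3 = 0)
H(T) = 1 (H(T) = 0 - 1*(-1) = 0 + 1 = 1)
B(Q, A) = -24*Q (B(Q, A) = 4*(-18*Q)/3 = -24*Q)
(B(8, H(1)) + 37) - 105 = (-24*8 + 37) - 105 = (-192 + 37) - 105 = -155 - 105 = -260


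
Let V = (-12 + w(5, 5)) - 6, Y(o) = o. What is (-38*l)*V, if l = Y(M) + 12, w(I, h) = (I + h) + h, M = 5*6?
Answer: 4788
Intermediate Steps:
M = 30
w(I, h) = I + 2*h
V = -3 (V = (-12 + (5 + 2*5)) - 6 = (-12 + (5 + 10)) - 6 = (-12 + 15) - 6 = 3 - 6 = -3)
l = 42 (l = 30 + 12 = 42)
(-38*l)*V = -38*42*(-3) = -1596*(-3) = 4788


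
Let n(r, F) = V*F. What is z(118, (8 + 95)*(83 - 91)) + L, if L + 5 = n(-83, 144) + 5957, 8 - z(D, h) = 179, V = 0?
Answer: 5781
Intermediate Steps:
n(r, F) = 0 (n(r, F) = 0*F = 0)
z(D, h) = -171 (z(D, h) = 8 - 1*179 = 8 - 179 = -171)
L = 5952 (L = -5 + (0 + 5957) = -5 + 5957 = 5952)
z(118, (8 + 95)*(83 - 91)) + L = -171 + 5952 = 5781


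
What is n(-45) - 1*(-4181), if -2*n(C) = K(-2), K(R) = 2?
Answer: 4180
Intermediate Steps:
n(C) = -1 (n(C) = -½*2 = -1)
n(-45) - 1*(-4181) = -1 - 1*(-4181) = -1 + 4181 = 4180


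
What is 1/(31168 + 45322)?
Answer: 1/76490 ≈ 1.3074e-5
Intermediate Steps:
1/(31168 + 45322) = 1/76490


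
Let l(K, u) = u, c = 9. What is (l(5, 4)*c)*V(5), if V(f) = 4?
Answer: 144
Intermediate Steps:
(l(5, 4)*c)*V(5) = (4*9)*4 = 36*4 = 144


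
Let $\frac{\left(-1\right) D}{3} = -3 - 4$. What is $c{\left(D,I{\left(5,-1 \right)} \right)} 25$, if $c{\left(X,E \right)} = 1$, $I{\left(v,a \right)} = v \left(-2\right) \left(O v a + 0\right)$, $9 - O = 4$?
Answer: $25$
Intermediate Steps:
$O = 5$ ($O = 9 - 4 = 5$)
$I{\left(v,a \right)} = - 10 a v^{2}$ ($I{\left(v,a \right)} = v \left(-2\right) \left(5 v a + 0\right) = - 2 v \left(5 a v + 0\right) = - 2 v 5 a v = - 10 a v^{2}$)
$D = 21$ ($D = - 3 \left(-3 - 4\right) = \left(-3\right) \left(-7\right) = 21$)
$c{\left(D,I{\left(5,-1 \right)} \right)} 25 = 1 \cdot 25 = 25$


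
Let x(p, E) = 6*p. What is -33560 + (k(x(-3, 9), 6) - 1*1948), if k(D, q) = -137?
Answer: -35645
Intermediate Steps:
-33560 + (k(x(-3, 9), 6) - 1*1948) = -33560 + (-137 - 1*1948) = -33560 + (-137 - 1948) = -33560 - 2085 = -35645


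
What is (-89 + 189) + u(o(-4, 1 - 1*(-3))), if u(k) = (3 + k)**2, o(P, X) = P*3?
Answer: 181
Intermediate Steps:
o(P, X) = 3*P
(-89 + 189) + u(o(-4, 1 - 1*(-3))) = (-89 + 189) + (3 + 3*(-4))**2 = 100 + (3 - 12)**2 = 100 + (-9)**2 = 100 + 81 = 181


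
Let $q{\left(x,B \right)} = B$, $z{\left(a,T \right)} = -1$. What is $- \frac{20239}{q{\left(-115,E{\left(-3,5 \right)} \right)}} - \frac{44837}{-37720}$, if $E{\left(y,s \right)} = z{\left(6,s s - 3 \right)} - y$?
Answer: $- \frac{381662703}{37720} \approx -10118.0$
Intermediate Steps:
$E{\left(y,s \right)} = -1 - y$
$- \frac{20239}{q{\left(-115,E{\left(-3,5 \right)} \right)}} - \frac{44837}{-37720} = - \frac{20239}{-1 - -3} - \frac{44837}{-37720} = - \frac{20239}{-1 + 3} - - \frac{44837}{37720} = - \frac{20239}{2} + \frac{44837}{37720} = - \frac{381662703}{37720}$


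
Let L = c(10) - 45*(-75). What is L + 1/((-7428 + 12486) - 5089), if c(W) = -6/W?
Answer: 523027/155 ≈ 3374.4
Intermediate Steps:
L = 16872/5 (L = -6/10 - 45*(-75) = -6*⅒ + 3375 = -⅗ + 3375 = 16872/5 ≈ 3374.4)
L + 1/((-7428 + 12486) - 5089) = 16872/5 + 1/((-7428 + 12486) - 5089) = 16872/5 + 1/(5058 - 5089) = 16872/5 + 1/(-31) = 16872/5 - 1/31 = 523027/155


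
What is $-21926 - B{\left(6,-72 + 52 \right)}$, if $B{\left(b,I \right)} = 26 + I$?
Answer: $-21932$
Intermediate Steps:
$-21926 - B{\left(6,-72 + 52 \right)} = -21926 - \left(26 + \left(-72 + 52\right)\right) = -21926 - \left(26 - 20\right) = -21926 - 6 = -21932$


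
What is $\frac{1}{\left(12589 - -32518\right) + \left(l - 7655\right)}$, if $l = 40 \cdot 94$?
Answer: $\frac{1}{41212} \approx 2.4265 \cdot 10^{-5}$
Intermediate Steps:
$l = 3760$
$\frac{1}{\left(12589 - -32518\right) + \left(l - 7655\right)} = \frac{1}{\left(12589 - -32518\right) + \left(3760 - 7655\right)} = \frac{1}{\left(12589 + 32518\right) + \left(3760 - 7655\right)} = \frac{1}{45107 - 3895} = \frac{1}{41212}$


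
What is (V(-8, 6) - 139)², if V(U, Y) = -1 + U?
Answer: 21904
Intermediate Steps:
(V(-8, 6) - 139)² = ((-1 - 8) - 139)² = (-9 - 139)² = (-148)² = 21904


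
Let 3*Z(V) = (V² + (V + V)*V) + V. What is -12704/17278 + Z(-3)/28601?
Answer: -181604440/247084039 ≈ -0.73499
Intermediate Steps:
Z(V) = V² + V/3 (Z(V) = ((V² + (V + V)*V) + V)/3 = ((V² + (2*V)*V) + V)/3 = ((V² + 2*V²) + V)/3 = (3*V² + V)/3 = (V + 3*V²)/3 = V² + V/3)
-12704/17278 + Z(-3)/28601 = -12704/17278 - 3*(⅓ - 3)/28601 = -12704*1/17278 - 3*(-8/3)*(1/28601) = -6352/8639 + 8*(1/28601) = -6352/8639 + 8/28601 = -181604440/247084039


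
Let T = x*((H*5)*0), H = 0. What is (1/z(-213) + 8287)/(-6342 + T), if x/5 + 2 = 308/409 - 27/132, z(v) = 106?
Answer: -125489/96036 ≈ -1.3067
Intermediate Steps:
x = -130605/17996 (x = -10 + 5*(308/409 - 27/132) = -10 + 5*(308*(1/409) - 27*1/132) = -10 + 5*(308/409 - 9/44) = -10 + 5*(9871/17996) = -10 + 49355/17996 = -130605/17996 ≈ -7.2574)
T = 0 (T = -130605*0*5*0/17996 = -0*0 = -130605/17996*0 = 0)
(1/z(-213) + 8287)/(-6342 + T) = (1/106 + 8287)/(-6342 + 0) = (1/106 + 8287)/(-6342) = (878423/106)*(-1/6342) = -125489/96036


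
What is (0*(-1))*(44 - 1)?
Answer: 0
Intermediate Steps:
(0*(-1))*(44 - 1) = 0*43 = 0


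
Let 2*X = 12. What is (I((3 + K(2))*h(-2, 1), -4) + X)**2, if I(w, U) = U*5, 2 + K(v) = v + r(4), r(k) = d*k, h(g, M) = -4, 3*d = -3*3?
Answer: 196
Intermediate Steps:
d = -3 (d = (-3*3)/3 = (1/3)*(-9) = -3)
X = 6 (X = (1/2)*12 = 6)
r(k) = -3*k
K(v) = -14 + v (K(v) = -2 + (v - 3*4) = -2 + (v - 12) = -2 + (-12 + v) = -14 + v)
I(w, U) = 5*U
(I((3 + K(2))*h(-2, 1), -4) + X)**2 = (5*(-4) + 6)**2 = (-20 + 6)**2 = (-14)**2 = 196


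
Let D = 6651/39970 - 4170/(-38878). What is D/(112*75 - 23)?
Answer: 4339311/132831324590 ≈ 3.2668e-5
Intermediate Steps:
D = 4339311/15856670 (D = 6651*(1/39970) - 4170*(-1/38878) = 6651/39970 + 2085/19439 = 4339311/15856670 ≈ 0.27366)
D/(112*75 - 23) = 4339311/(15856670*(112*75 - 23)) = 4339311/(15856670*(8400 - 23)) = (4339311/15856670)/8377 = (4339311/15856670)*(1/8377) = 4339311/132831324590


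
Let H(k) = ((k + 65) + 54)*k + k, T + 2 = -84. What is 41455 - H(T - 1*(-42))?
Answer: 44799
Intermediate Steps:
T = -86 (T = -2 - 84 = -86)
H(k) = k + k*(119 + k) (H(k) = ((65 + k) + 54)*k + k = (119 + k)*k + k = k*(119 + k) + k = k + k*(119 + k))
41455 - H(T - 1*(-42)) = 41455 - (-86 - 1*(-42))*(120 + (-86 - 1*(-42))) = 41455 - (-86 + 42)*(120 + (-86 + 42)) = 41455 - (-44)*(120 - 44) = 41455 - (-44)*76 = 41455 - 1*(-3344) = 41455 + 3344 = 44799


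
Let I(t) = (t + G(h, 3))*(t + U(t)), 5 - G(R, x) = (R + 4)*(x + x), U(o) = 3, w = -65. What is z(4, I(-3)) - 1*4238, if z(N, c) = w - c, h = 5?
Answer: -4303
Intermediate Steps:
G(R, x) = 5 - 2*x*(4 + R) (G(R, x) = 5 - (R + 4)*(x + x) = 5 - (4 + R)*2*x = 5 - 2*x*(4 + R))
I(t) = (-49 + t)*(3 + t) (I(t) = (t + (5 - 8*3 - 2*5*3))*(t + 3) = (t + (5 - 24 - 30))*(3 + t) = (t - 49)*(3 + t) = (-49 + t)*(3 + t))
z(N, c) = -65 - c
z(4, I(-3)) - 1*4238 = (-65 - (-147 + (-3)² - 46*(-3))) - 1*4238 = (-65 - (-147 + 9 + 138)) - 4238 = (-65 - 1*0) - 4238 = (-65 + 0) - 4238 = -65 - 4238 = -4303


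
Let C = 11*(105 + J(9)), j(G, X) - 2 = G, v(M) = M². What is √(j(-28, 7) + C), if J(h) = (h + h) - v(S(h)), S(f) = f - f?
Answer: √1327 ≈ 36.428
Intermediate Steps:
S(f) = 0
J(h) = 2*h (J(h) = (h + h) - 1*0² = 2*h - 1*0 = 2*h + 0 = 2*h)
j(G, X) = 2 + G
C = 1353 (C = 11*(105 + 2*9) = 11*(105 + 18) = 11*123 = 1353)
√(j(-28, 7) + C) = √((2 - 28) + 1353) = √(-26 + 1353) = √1327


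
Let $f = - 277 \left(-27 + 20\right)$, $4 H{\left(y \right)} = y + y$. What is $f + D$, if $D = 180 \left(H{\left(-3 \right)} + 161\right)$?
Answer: $30649$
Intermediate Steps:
$H{\left(y \right)} = \frac{y}{2}$ ($H{\left(y \right)} = \frac{y + y}{4} = \frac{2 y}{4} = \frac{y}{2}$)
$f = 1939$ ($f = \left(-277\right) \left(-7\right) = 1939$)
$D = 28710$ ($D = 180 \left(\frac{1}{2} \left(-3\right) + 161\right) = 180 \left(- \frac{3}{2} + 161\right) = 180 \cdot \frac{319}{2} = 28710$)
$f + D = 1939 + 28710 = 30649$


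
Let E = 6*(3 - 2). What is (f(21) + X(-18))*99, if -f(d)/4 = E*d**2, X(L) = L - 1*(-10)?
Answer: -1048608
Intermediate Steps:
E = 6 (E = 6*1 = 6)
X(L) = 10 + L (X(L) = L + 10 = 10 + L)
f(d) = -24*d**2
(f(21) + X(-18))*99 = (-24*21**2 + (10 - 18))*99 = (-24*441 - 8)*99 = (-10584 - 8)*99 = -10592*99 = -1048608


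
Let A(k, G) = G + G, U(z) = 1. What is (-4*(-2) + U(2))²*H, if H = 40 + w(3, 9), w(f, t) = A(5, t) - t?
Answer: 3969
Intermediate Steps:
A(k, G) = 2*G
w(f, t) = t (w(f, t) = 2*t - t = t)
H = 49 (H = 40 + 9 = 49)
(-4*(-2) + U(2))²*H = (-4*(-2) + 1)²*49 = (8 + 1)²*49 = 9²*49 = 81*49 = 3969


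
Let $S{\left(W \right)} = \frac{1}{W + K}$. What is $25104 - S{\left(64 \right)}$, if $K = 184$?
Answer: $\frac{6225791}{248} \approx 25104.0$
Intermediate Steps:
$S{\left(W \right)} = \frac{1}{184 + W}$ ($S{\left(W \right)} = \frac{1}{W + 184} = \frac{1}{184 + W}$)
$25104 - S{\left(64 \right)} = 25104 - \frac{1}{184 + 64} = 25104 - \frac{1}{248} = \frac{6225791}{248}$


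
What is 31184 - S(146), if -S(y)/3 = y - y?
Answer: 31184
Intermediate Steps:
S(y) = 0 (S(y) = -3*(y - y) = -3*0 = 0)
31184 - S(146) = 31184 - 1*0 = 31184 + 0 = 31184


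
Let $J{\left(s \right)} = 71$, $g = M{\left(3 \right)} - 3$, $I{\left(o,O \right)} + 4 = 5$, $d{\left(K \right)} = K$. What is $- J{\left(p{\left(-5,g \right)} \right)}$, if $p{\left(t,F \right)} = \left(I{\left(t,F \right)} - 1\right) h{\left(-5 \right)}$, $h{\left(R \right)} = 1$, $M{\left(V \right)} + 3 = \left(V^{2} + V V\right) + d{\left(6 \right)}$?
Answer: $-71$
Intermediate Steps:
$M{\left(V \right)} = 3 + 2 V^{2}$ ($M{\left(V \right)} = -3 + \left(\left(V^{2} + V V\right) + 6\right) = -3 + \left(\left(V^{2} + V^{2}\right) + 6\right) = -3 + \left(2 V^{2} + 6\right) = -3 + \left(6 + 2 V^{2}\right) = 3 + 2 V^{2}$)
$I{\left(o,O \right)} = 1$ ($I{\left(o,O \right)} = -4 + 5 = 1$)
$g = 18$ ($g = \left(3 + 2 \cdot 3^{2}\right) - 3 = \left(3 + 2 \cdot 9\right) - 3 = \left(3 + 18\right) - 3 = 21 - 3 = 18$)
$p{\left(t,F \right)} = 0$ ($p{\left(t,F \right)} = \left(1 - 1\right) 1 = 0 \cdot 1 = 0$)
$- J{\left(p{\left(-5,g \right)} \right)} = \left(-1\right) 71 = -71$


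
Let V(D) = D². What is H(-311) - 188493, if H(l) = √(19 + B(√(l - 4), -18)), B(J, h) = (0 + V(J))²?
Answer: -188493 + 2*√24811 ≈ -1.8818e+5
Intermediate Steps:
B(J, h) = J⁴ (B(J, h) = (0 + J²)² = (J²)² = J⁴)
H(l) = √(19 + (-4 + l)²) (H(l) = √(19 + (√(l - 4))⁴) = √(19 + (√(-4 + l))⁴) = √(19 + (-4 + l)²))
H(-311) - 188493 = √(19 + (-4 - 311)²) - 188493 = √(19 + (-315)²) - 188493 = √(19 + 99225) - 188493 = √99244 - 188493 = 2*√24811 - 188493 = -188493 + 2*√24811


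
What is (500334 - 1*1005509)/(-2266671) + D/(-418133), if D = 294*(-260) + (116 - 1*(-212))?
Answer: 34886472857/86160904113 ≈ 0.40490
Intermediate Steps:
D = -76112 (D = -76440 + (116 + 212) = -76440 + 328 = -76112)
(500334 - 1*1005509)/(-2266671) + D/(-418133) = (500334 - 1*1005509)/(-2266671) - 76112/(-418133) = (500334 - 1005509)*(-1/2266671) - 76112*(-1/418133) = -505175*(-1/2266671) + 76112/418133 = 45925/206061 + 76112/418133 = 34886472857/86160904113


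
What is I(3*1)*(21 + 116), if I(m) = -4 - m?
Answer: -959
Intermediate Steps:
I(3*1)*(21 + 116) = (-4 - 3)*(21 + 116) = (-4 - 1*3)*137 = (-4 - 3)*137 = -7*137 = -959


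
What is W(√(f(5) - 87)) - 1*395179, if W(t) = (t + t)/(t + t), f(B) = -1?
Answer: -395178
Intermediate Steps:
W(t) = 1 (W(t) = (2*t)/((2*t)) = (2*t)*(1/(2*t)) = 1)
W(√(f(5) - 87)) - 1*395179 = 1 - 1*395179 = 1 - 395179 = -395178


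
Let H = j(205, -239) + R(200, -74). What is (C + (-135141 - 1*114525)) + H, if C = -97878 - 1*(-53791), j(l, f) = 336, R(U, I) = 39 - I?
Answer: -293304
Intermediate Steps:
C = -44087 (C = -97878 + 53791 = -44087)
H = 449 (H = 336 + (39 - 1*(-74)) = 336 + (39 + 74) = 336 + 113 = 449)
(C + (-135141 - 1*114525)) + H = (-44087 + (-135141 - 1*114525)) + 449 = (-44087 + (-135141 - 114525)) + 449 = (-44087 - 249666) + 449 = -293753 + 449 = -293304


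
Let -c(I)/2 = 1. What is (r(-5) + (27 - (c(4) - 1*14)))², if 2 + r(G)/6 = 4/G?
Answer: 17161/25 ≈ 686.44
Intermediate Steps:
c(I) = -2 (c(I) = -2*1 = -2)
r(G) = -12 + 24/G (r(G) = -12 + 6*(4/G) = -12 + 24/G)
(r(-5) + (27 - (c(4) - 1*14)))² = ((-12 + 24/(-5)) + (27 - (-2 - 1*14)))² = ((-12 + 24*(-⅕)) + (27 - (-2 - 14)))² = ((-12 - 24/5) + (27 - 1*(-16)))² = (-84/5 + (27 + 16))² = (-84/5 + 43)² = (131/5)² = 17161/25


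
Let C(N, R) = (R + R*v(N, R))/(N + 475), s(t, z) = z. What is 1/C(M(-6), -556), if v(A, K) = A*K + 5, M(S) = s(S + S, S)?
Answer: -469/1858152 ≈ -0.00025240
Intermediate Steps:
M(S) = S
v(A, K) = 5 + A*K
C(N, R) = (R + R*(5 + N*R))/(475 + N) (C(N, R) = (R + R*(5 + N*R))/(N + 475) = (R + R*(5 + N*R))/(475 + N))
1/C(M(-6), -556) = 1/(-556*(6 - 6*(-556))/(475 - 6)) = 1/(-556*(6 + 3336)/469) = 1/(-556*1/469*3342) = 1/(-1858152/469) = -469/1858152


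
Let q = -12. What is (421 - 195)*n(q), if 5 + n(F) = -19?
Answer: -5424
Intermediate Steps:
n(F) = -24 (n(F) = -5 - 19 = -24)
(421 - 195)*n(q) = (421 - 195)*(-24) = 226*(-24) = -5424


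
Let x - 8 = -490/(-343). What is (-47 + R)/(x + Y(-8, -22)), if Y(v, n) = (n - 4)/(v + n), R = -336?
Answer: -40215/1081 ≈ -37.202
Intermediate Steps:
Y(v, n) = (-4 + n)/(n + v)
x = 66/7 (x = 8 - 490/(-343) = 8 - 490*(-1/343) = 8 + 10/7 = 66/7 ≈ 9.4286)
(-47 + R)/(x + Y(-8, -22)) = (-47 - 336)/(66/7 + (-4 - 22)/(-22 - 8)) = -383/(66/7 - 26/(-30)) = -383/(66/7 - 1/30*(-26)) = -383/(66/7 + 13/15) = -383/1081/105 = -383*105/1081 = -40215/1081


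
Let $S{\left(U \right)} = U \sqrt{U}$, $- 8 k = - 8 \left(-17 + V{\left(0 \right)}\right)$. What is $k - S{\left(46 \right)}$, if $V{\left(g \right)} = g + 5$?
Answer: $-12 - 46 \sqrt{46} \approx -323.99$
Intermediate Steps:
$V{\left(g \right)} = 5 + g$
$k = -12$ ($k = - \frac{\left(-8\right) \left(-17 + \left(5 + 0\right)\right)}{8} = - \frac{\left(-8\right) \left(-17 + 5\right)}{8} = - \frac{\left(-8\right) \left(-12\right)}{8} = \left(- \frac{1}{8}\right) 96 = -12$)
$S{\left(U \right)} = U^{\frac{3}{2}}$
$k - S{\left(46 \right)} = -12 - 46^{\frac{3}{2}} = -12 - 46 \sqrt{46}$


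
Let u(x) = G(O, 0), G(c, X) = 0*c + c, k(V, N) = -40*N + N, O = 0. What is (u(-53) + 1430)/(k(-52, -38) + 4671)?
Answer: 1430/6153 ≈ 0.23241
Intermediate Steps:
k(V, N) = -39*N
G(c, X) = c (G(c, X) = 0 + c = c)
u(x) = 0
(u(-53) + 1430)/(k(-52, -38) + 4671) = (0 + 1430)/(-39*(-38) + 4671) = 1430/(1482 + 4671) = 1430/6153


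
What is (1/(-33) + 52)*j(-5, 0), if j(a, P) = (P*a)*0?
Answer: 0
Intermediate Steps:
j(a, P) = 0
(1/(-33) + 52)*j(-5, 0) = (1/(-33) + 52)*0 = (-1/33 + 52)*0 = (1715/33)*0 = 0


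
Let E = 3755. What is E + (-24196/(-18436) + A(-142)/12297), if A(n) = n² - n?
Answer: 212989633022/56676873 ≈ 3758.0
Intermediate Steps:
E + (-24196/(-18436) + A(-142)/12297) = 3755 + (-24196/(-18436) - 142*(-1 - 142)/12297) = 3755 + (-24196*(-1/18436) - 142*(-143)*(1/12297)) = 3755 + (6049/4609 + 20306*(1/12297)) = 3755 + (6049/4609 + 20306/12297) = 3755 + 167974907/56676873 = 212989633022/56676873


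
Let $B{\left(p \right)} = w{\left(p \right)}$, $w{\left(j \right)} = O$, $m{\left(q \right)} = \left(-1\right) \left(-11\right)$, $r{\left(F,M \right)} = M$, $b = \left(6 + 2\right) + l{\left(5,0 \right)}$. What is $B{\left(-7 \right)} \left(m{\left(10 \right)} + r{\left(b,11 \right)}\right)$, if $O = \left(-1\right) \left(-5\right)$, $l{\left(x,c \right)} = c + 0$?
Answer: $110$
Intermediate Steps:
$l{\left(x,c \right)} = c$
$b = 8$ ($b = \left(6 + 2\right) + 0 = 8 + 0 = 8$)
$O = 5$
$m{\left(q \right)} = 11$
$w{\left(j \right)} = 5$
$B{\left(p \right)} = 5$
$B{\left(-7 \right)} \left(m{\left(10 \right)} + r{\left(b,11 \right)}\right) = 5 \left(11 + 11\right) = 5 \cdot 22 = 110$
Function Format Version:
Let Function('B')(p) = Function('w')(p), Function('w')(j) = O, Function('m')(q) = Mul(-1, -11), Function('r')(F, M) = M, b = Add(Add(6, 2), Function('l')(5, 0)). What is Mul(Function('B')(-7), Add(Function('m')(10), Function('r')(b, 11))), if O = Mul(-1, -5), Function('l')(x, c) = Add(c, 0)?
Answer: 110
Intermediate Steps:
Function('l')(x, c) = c
b = 8 (b = Add(Add(6, 2), 0) = Add(8, 0) = 8)
O = 5
Function('m')(q) = 11
Function('w')(j) = 5
Function('B')(p) = 5
Mul(Function('B')(-7), Add(Function('m')(10), Function('r')(b, 11))) = Mul(5, Add(11, 11)) = Mul(5, 22) = 110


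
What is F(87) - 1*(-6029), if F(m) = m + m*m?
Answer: 13685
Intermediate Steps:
F(m) = m + m²
F(87) - 1*(-6029) = 87*(1 + 87) - 1*(-6029) = 87*88 + 6029 = 7656 + 6029 = 13685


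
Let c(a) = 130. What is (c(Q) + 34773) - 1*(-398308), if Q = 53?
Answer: 433211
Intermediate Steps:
(c(Q) + 34773) - 1*(-398308) = (130 + 34773) - 1*(-398308) = 34903 + 398308 = 433211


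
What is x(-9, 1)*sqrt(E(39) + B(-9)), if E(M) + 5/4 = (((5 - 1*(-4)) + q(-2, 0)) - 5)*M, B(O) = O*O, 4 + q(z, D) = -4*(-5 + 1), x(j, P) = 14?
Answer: 7*sqrt(2815) ≈ 371.40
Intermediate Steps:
q(z, D) = 12 (q(z, D) = -4 - 4*(-5 + 1) = -4 - 4*(-4) = -4 + 16 = 12)
B(O) = O**2
E(M) = -5/4 + 16*M (E(M) = -5/4 + (((5 - 1*(-4)) + 12) - 5)*M = -5/4 + (((5 + 4) + 12) - 5)*M = -5/4 + ((9 + 12) - 5)*M = -5/4 + (21 - 5)*M = -5/4 + 16*M)
x(-9, 1)*sqrt(E(39) + B(-9)) = 14*sqrt((-5/4 + 16*39) + (-9)**2) = 14*sqrt((-5/4 + 624) + 81) = 14*sqrt(2491/4 + 81) = 14*sqrt(2815/4) = 14*(sqrt(2815)/2) = 7*sqrt(2815)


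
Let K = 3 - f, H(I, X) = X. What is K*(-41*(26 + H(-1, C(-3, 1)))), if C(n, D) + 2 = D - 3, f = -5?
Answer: -7216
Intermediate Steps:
C(n, D) = -5 + D (C(n, D) = -2 + (D - 3) = -2 + (-3 + D) = -5 + D)
K = 8 (K = 3 - 1*(-5) = 3 + 5 = 8)
K*(-41*(26 + H(-1, C(-3, 1)))) = 8*(-41*(26 + (-5 + 1))) = 8*(-41*(26 - 4)) = 8*(-41*22) = 8*(-902) = -7216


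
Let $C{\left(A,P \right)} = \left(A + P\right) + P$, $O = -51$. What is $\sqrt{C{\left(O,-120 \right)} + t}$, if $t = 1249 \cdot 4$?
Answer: $\sqrt{4705} \approx 68.593$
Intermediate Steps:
$C{\left(A,P \right)} = A + 2 P$
$t = 4996$
$\sqrt{C{\left(O,-120 \right)} + t} = \sqrt{\left(-51 + 2 \left(-120\right)\right) + 4996} = \sqrt{\left(-51 - 240\right) + 4996} = \sqrt{-291 + 4996} = \sqrt{4705}$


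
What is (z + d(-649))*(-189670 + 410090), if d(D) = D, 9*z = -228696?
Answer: -17232215180/3 ≈ -5.7441e+9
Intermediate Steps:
z = -76232/3 (z = (⅑)*(-228696) = -76232/3 ≈ -25411.)
(z + d(-649))*(-189670 + 410090) = (-76232/3 - 649)*(-189670 + 410090) = -78179/3*220420 = -17232215180/3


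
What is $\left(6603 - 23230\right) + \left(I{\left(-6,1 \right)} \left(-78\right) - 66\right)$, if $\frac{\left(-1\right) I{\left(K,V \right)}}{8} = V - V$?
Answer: $-16693$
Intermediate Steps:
$I{\left(K,V \right)} = 0$ ($I{\left(K,V \right)} = - 8 \left(V - V\right) = \left(-8\right) 0 = 0$)
$\left(6603 - 23230\right) + \left(I{\left(-6,1 \right)} \left(-78\right) - 66\right) = \left(6603 - 23230\right) + \left(0 \left(-78\right) - 66\right) = -16627 + \left(0 - 66\right) = -16627 - 66 = -16693$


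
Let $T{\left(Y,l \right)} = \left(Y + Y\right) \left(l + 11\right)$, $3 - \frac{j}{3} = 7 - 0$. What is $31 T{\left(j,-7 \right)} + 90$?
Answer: $-2886$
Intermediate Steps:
$j = -12$ ($j = 9 - 3 \left(7 - 0\right) = 9 - 3 \left(7 + 0\right) = 9 - 21 = -12$)
$T{\left(Y,l \right)} = 2 Y \left(11 + l\right)$
$31 T{\left(j,-7 \right)} + 90 = 31 \cdot 2 \left(-12\right) \left(11 - 7\right) + 90 = 31 \cdot 2 \left(-12\right) 4 + 90 = 31 \left(-96\right) + 90 = -2976 + 90 = -2886$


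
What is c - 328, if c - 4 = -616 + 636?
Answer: -304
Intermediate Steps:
c = 24 (c = 4 + (-616 + 636) = 4 + 20 = 24)
c - 328 = 24 - 328 = -304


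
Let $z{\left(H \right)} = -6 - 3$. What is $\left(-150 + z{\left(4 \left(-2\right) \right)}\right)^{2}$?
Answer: $25281$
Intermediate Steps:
$z{\left(H \right)} = -9$
$\left(-150 + z{\left(4 \left(-2\right) \right)}\right)^{2} = \left(-150 - 9\right)^{2} = \left(-159\right)^{2} = 25281$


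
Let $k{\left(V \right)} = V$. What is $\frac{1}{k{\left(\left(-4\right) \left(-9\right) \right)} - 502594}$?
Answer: $- \frac{1}{502558} \approx -1.9898 \cdot 10^{-6}$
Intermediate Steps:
$\frac{1}{k{\left(\left(-4\right) \left(-9\right) \right)} - 502594} = \frac{1}{\left(-4\right) \left(-9\right) - 502594} = \frac{1}{36 - 502594} = \frac{1}{-502558} = - \frac{1}{502558}$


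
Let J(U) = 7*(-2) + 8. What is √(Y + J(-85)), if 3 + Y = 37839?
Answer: √37830 ≈ 194.50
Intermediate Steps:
J(U) = -6 (J(U) = -14 + 8 = -6)
Y = 37836 (Y = -3 + 37839 = 37836)
√(Y + J(-85)) = √(37836 - 6) = √37830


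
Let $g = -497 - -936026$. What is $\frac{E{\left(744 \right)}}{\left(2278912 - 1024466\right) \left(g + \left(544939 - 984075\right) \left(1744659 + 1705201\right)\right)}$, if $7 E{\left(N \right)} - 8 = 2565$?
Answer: $- \frac{83}{429129688954755922} \approx -1.9341 \cdot 10^{-16}$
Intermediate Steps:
$g = 935529$ ($g = -497 + 936026 = 935529$)
$E{\left(N \right)} = \frac{2573}{7}$ ($E{\left(N \right)} = \frac{8}{7} + \frac{1}{7} \cdot 2565 = \frac{8}{7} + \frac{2565}{7} = \frac{2573}{7}$)
$\frac{E{\left(744 \right)}}{\left(2278912 - 1024466\right) \left(g + \left(544939 - 984075\right) \left(1744659 + 1705201\right)\right)} = \frac{2573}{7 \left(2278912 - 1024466\right) \left(935529 + \left(544939 - 984075\right) \left(1744659 + 1705201\right)\right)} = \frac{2573}{7 \cdot 1254446 \left(935529 - 1514957720960\right)} = \frac{2573}{7 \cdot 1254446 \left(-1514956785431\right)} = \frac{2573}{7 \left(-1900431479656776226\right)} = \frac{2573}{7} \left(- \frac{1}{1900431479656776226}\right) = - \frac{83}{429129688954755922}$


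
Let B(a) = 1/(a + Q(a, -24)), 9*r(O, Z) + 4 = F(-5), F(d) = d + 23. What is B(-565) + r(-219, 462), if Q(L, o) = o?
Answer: 8237/5301 ≈ 1.5539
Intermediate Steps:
F(d) = 23 + d
r(O, Z) = 14/9 (r(O, Z) = -4/9 + (23 - 5)/9 = -4/9 + (⅑)*18 = -4/9 + 2 = 14/9)
B(a) = 1/(-24 + a) (B(a) = 1/(a - 24) = 1/(-24 + a))
B(-565) + r(-219, 462) = 1/(-24 - 565) + 14/9 = 1/(-589) + 14/9 = -1/589 + 14/9 = 8237/5301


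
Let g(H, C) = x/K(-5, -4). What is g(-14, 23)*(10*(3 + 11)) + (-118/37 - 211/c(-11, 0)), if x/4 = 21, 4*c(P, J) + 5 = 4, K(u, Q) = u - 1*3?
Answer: -23280/37 ≈ -629.19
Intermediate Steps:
K(u, Q) = -3 + u (K(u, Q) = u - 3 = -3 + u)
c(P, J) = -¼ (c(P, J) = -5/4 + (¼)*4 = -5/4 + 1 = -¼)
x = 84 (x = 4*21 = 84)
g(H, C) = -21/2 (g(H, C) = 84/(-3 - 5) = 84/(-8) = 84*(-⅛) = -21/2)
g(-14, 23)*(10*(3 + 11)) + (-118/37 - 211/c(-11, 0)) = -105*(3 + 11) + (-118/37 - 211/(-¼)) = -105*14 + (-118*1/37 - 211*(-4)) = -21/2*140 + (-118/37 + 844) = -1470 + 31110/37 = -23280/37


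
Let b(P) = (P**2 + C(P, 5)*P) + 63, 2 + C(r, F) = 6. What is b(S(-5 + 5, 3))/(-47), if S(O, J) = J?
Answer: -84/47 ≈ -1.7872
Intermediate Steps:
C(r, F) = 4 (C(r, F) = -2 + 6 = 4)
b(P) = 63 + P**2 + 4*P (b(P) = (P**2 + 4*P) + 63 = 63 + P**2 + 4*P)
b(S(-5 + 5, 3))/(-47) = (63 + 3**2 + 4*3)/(-47) = (63 + 9 + 12)*(-1/47) = 84*(-1/47) = -84/47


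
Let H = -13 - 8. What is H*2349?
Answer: -49329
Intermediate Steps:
H = -21
H*2349 = -21*2349 = -49329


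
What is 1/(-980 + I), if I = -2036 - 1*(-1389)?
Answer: -1/1627 ≈ -0.00061463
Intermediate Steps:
I = -647 (I = -2036 + 1389 = -647)
1/(-980 + I) = 1/(-980 - 647) = 1/(-1627) = -1/1627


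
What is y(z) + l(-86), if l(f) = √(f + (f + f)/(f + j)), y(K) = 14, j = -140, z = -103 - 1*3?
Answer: 14 + 4*I*√68026/113 ≈ 14.0 + 9.2325*I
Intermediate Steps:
z = -106 (z = -103 - 3 = -106)
l(f) = √(f + 2*f/(-140 + f)) (l(f) = √(f + (f + f)/(f - 140)) = √(f + (2*f)/(-140 + f)) = √(f + 2*f/(-140 + f)))
y(z) + l(-86) = 14 + √(-86*(-138 - 86)/(-140 - 86)) = 14 + √(-86*(-224)/(-226)) = 14 + √(-86*(-1/226)*(-224)) = 14 + √(-9632/113) = 14 + 4*I*√68026/113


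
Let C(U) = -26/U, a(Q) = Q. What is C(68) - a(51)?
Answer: -1747/34 ≈ -51.382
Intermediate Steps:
C(68) - a(51) = -26/68 - 1*51 = -26*1/68 - 51 = -13/34 - 51 = -1747/34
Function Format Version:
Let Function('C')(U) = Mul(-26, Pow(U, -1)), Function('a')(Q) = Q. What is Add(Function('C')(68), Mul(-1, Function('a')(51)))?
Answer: Rational(-1747, 34) ≈ -51.382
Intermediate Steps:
Add(Function('C')(68), Mul(-1, Function('a')(51))) = Add(Mul(-26, Pow(68, -1)), Mul(-1, 51)) = Add(Mul(-26, Rational(1, 68)), -51) = Add(Rational(-13, 34), -51) = Rational(-1747, 34)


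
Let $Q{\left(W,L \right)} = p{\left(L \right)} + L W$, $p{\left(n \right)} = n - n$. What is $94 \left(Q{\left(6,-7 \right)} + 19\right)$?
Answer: $-2162$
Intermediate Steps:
$p{\left(n \right)} = 0$
$Q{\left(W,L \right)} = L W$ ($Q{\left(W,L \right)} = 0 + L W = L W$)
$94 \left(Q{\left(6,-7 \right)} + 19\right) = 94 \left(\left(-7\right) 6 + 19\right) = 94 \left(-42 + 19\right) = 94 \left(-23\right) = -2162$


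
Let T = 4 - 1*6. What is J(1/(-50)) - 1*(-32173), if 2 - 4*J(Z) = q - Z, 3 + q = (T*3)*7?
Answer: 6436949/200 ≈ 32185.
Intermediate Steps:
T = -2 (T = 4 - 6 = -2)
q = -45 (q = -3 - 2*3*7 = -3 - 6*7 = -3 - 42 = -45)
J(Z) = 47/4 + Z/4 (J(Z) = 1/2 - (-45 - Z)/4 = 1/2 + (45/4 + Z/4) = 47/4 + Z/4)
J(1/(-50)) - 1*(-32173) = (47/4 + (1/4)/(-50)) - 1*(-32173) = (47/4 + (1/4)*(-1/50)) + 32173 = (47/4 - 1/200) + 32173 = 2349/200 + 32173 = 6436949/200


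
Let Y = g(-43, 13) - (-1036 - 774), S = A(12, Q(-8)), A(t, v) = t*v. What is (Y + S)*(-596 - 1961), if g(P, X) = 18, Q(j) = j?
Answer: -4428724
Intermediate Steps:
S = -96 (S = 12*(-8) = -96)
Y = 1828 (Y = 18 - (-1036 - 774) = 18 - 1*(-1810) = 18 + 1810 = 1828)
(Y + S)*(-596 - 1961) = (1828 - 96)*(-596 - 1961) = 1732*(-2557) = -4428724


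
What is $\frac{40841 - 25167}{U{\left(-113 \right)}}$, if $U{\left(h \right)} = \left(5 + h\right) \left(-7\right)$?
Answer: $\frac{7837}{378} \approx 20.733$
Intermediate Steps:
$U{\left(h \right)} = -35 - 7 h$
$\frac{40841 - 25167}{U{\left(-113 \right)}} = \frac{40841 - 25167}{-35 - -791} = \frac{15674}{-35 + 791} = \frac{15674}{756} = 15674 \cdot \frac{1}{756} = \frac{7837}{378}$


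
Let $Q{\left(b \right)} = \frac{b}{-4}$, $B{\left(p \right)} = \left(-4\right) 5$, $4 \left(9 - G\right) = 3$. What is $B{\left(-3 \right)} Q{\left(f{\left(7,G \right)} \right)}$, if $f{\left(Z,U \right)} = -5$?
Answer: $-25$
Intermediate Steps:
$G = \frac{33}{4}$ ($G = 9 - \frac{3}{4} = \frac{33}{4} \approx 8.25$)
$B{\left(p \right)} = -20$
$Q{\left(b \right)} = - \frac{b}{4}$ ($Q{\left(b \right)} = b \left(- \frac{1}{4}\right) = - \frac{b}{4}$)
$B{\left(-3 \right)} Q{\left(f{\left(7,G \right)} \right)} = - 20 \left(\left(- \frac{1}{4}\right) \left(-5\right)\right) = \left(-20\right) \frac{5}{4} = -25$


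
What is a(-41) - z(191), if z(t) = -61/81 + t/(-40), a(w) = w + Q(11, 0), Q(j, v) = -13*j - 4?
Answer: -591209/3240 ≈ -182.47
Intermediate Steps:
Q(j, v) = -4 - 13*j
a(w) = -147 + w (a(w) = w + (-4 - 13*11) = w + (-4 - 143) = w - 147 = -147 + w)
z(t) = -61/81 - t/40 (z(t) = -61*1/81 + t*(-1/40) = -61/81 - t/40)
a(-41) - z(191) = (-147 - 41) - (-61/81 - 1/40*191) = -188 - (-61/81 - 191/40) = -188 - 1*(-17911/3240) = -188 + 17911/3240 = -591209/3240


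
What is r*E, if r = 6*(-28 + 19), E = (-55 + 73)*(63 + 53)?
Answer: -112752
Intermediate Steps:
E = 2088 (E = 18*116 = 2088)
r = -54 (r = 6*(-9) = -54)
r*E = -54*2088 = -112752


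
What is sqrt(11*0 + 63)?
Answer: 3*sqrt(7) ≈ 7.9373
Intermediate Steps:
sqrt(11*0 + 63) = sqrt(0 + 63) = sqrt(63) = 3*sqrt(7)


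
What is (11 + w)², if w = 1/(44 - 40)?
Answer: 2025/16 ≈ 126.56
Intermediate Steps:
w = ¼ (w = 1/4 = ¼ ≈ 0.25000)
(11 + w)² = (11 + ¼)² = (45/4)² = 2025/16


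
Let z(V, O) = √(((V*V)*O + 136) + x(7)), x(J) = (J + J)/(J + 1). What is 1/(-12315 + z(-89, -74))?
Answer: -3284/40598731 - 142*I*√465/608980965 ≈ -8.0889e-5 - 5.0282e-6*I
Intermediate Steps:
x(J) = 2*J/(1 + J) (x(J) = (2*J)/(1 + J) = 2*J/(1 + J))
z(V, O) = √(551/4 + O*V²) (z(V, O) = √(((V*V)*O + 136) + 2*7/(1 + 7)) = √((V²*O + 136) + 2*7/8) = √((O*V² + 136) + 2*7*(⅛)) = √((136 + O*V²) + 7/4) = √(551/4 + O*V²))
1/(-12315 + z(-89, -74)) = 1/(-12315 + √(551 + 4*(-74)*(-89)²)/2) = 1/(-12315 + √(551 + 4*(-74)*7921)/2) = 1/(-12315 + √(551 - 2344616)/2) = 1/(-12315 + √(-2344065)/2) = 1/(-12315 + (71*I*√465)/2) = 1/(-12315 + 71*I*√465/2)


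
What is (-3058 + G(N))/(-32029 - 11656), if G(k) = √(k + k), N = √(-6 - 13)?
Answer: 3058/43685 - 19^(¼)*(1 + I)/43685 ≈ 0.069953 - 4.7792e-5*I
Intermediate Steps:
N = I*√19 (N = √(-19) = I*√19 ≈ 4.3589*I)
G(k) = √2*√k (G(k) = √(2*k) = √2*√k)
(-3058 + G(N))/(-32029 - 11656) = (-3058 + √2*√(I*√19))/(-32029 - 11656) = (-3058 + √2*(19^(¼)*√I))/(-43685) = (-3058 + √2*19^(¼)*√I)*(-1/43685) = 3058/43685 - √2*19^(¼)*√I/43685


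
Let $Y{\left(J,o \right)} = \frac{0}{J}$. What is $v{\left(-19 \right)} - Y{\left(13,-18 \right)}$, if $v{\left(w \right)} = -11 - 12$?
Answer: $-23$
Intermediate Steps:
$Y{\left(J,o \right)} = 0$
$v{\left(w \right)} = -23$ ($v{\left(w \right)} = -11 - 12 = -23$)
$v{\left(-19 \right)} - Y{\left(13,-18 \right)} = -23 - 0 = -23 + 0 = -23$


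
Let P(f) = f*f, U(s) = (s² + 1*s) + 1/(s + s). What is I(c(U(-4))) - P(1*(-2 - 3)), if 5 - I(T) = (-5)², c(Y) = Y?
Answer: -45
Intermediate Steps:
U(s) = s + s² + 1/(2*s) (U(s) = (s² + s) + 1/(2*s) = (s + s²) + 1/(2*s) = s + s² + 1/(2*s))
P(f) = f²
I(T) = -20 (I(T) = 5 - 1*(-5)² = 5 - 1*25 = 5 - 25 = -20)
I(c(U(-4))) - P(1*(-2 - 3)) = -20 - (1*(-2 - 3))² = -20 - (1*(-5))² = -20 - 1*(-5)² = -20 - 1*25 = -20 - 25 = -45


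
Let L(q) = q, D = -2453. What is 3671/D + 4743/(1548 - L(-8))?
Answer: 5922503/3816868 ≈ 1.5517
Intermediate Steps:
3671/D + 4743/(1548 - L(-8)) = 3671/(-2453) + 4743/(1548 - 1*(-8)) = 3671*(-1/2453) + 4743/(1548 + 8) = -3671/2453 + 4743/1556 = 5922503/3816868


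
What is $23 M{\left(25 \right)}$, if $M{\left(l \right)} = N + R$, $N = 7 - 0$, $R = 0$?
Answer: $161$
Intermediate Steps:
$N = 7$ ($N = 7 + 0 = 7$)
$M{\left(l \right)} = 7$ ($M{\left(l \right)} = 7 + 0 = 7$)
$23 M{\left(25 \right)} = 23 \cdot 7 = 161$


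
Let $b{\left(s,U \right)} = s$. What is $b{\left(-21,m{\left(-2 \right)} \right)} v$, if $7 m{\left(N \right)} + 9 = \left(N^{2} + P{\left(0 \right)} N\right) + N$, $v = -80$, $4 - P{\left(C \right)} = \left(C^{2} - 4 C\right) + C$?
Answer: $1680$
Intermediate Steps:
$P{\left(C \right)} = 4 - C^{2} + 3 C$ ($P{\left(C \right)} = 4 - \left(\left(C^{2} - 4 C\right) + C\right) = 4 - \left(C^{2} - 3 C\right) = 4 - C^{2} + 3 C$)
$m{\left(N \right)} = - \frac{9}{7} + \frac{N^{2}}{7} + \frac{5 N}{7}$ ($m{\left(N \right)} = - \frac{9}{7} + \frac{\left(N^{2} + \left(4 - 0^{2} + 3 \cdot 0\right) N\right) + N}{7} = - \frac{9}{7} + \frac{\left(N^{2} + \left(4 - 0 + 0\right) N\right) + N}{7} = - \frac{9}{7} + \frac{\left(N^{2} + \left(4 + 0 + 0\right) N\right) + N}{7} = - \frac{9}{7} + \frac{\left(N^{2} + 4 N\right) + N}{7} = - \frac{9}{7} + \frac{N^{2} + 5 N}{7} = - \frac{9}{7} + \left(\frac{N^{2}}{7} + \frac{5 N}{7}\right) = - \frac{9}{7} + \frac{N^{2}}{7} + \frac{5 N}{7}$)
$b{\left(-21,m{\left(-2 \right)} \right)} v = \left(-21\right) \left(-80\right) = 1680$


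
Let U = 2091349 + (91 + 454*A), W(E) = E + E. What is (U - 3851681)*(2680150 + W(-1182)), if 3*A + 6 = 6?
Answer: -4713548706426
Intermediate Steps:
A = 0 (A = -2 + (⅓)*6 = -2 + 2 = 0)
W(E) = 2*E
U = 2091440 (U = 2091349 + (91 + 454*0) = 2091349 + (91 + 0) = 2091349 + 91 = 2091440)
(U - 3851681)*(2680150 + W(-1182)) = (2091440 - 3851681)*(2680150 + 2*(-1182)) = -1760241*(2680150 - 2364) = -1760241*2677786 = -4713548706426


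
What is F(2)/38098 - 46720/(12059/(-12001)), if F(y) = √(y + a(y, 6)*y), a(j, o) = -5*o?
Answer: 560686720/12059 + I*√58/38098 ≈ 46495.0 + 0.0001999*I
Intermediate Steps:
F(y) = √29*√(-y) (F(y) = √(y + (-5*6)*y) = √(y - 30*y) = √(-29*y) = √29*√(-y))
F(2)/38098 - 46720/(12059/(-12001)) = (√29*√(-1*2))/38098 - 46720/(12059/(-12001)) = (√29*√(-2))*(1/38098) - 46720/(12059*(-1/12001)) = (√29*(I*√2))*(1/38098) - 46720/(-12059/12001) = (I*√58)*(1/38098) - 46720*(-12001/12059) = I*√58/38098 + 560686720/12059 = 560686720/12059 + I*√58/38098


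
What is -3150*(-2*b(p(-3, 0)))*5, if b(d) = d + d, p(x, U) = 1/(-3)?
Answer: -21000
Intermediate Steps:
p(x, U) = -1/3
b(d) = 2*d
-3150*(-2*b(p(-3, 0)))*5 = -3150*(-4*(-1)/3)*5 = -3150*(-2*(-2/3))*5 = -4200*5 = -3150*20/3 = -21000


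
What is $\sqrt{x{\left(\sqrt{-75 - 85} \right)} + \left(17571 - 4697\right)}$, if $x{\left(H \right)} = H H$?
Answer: $\sqrt{12714} \approx 112.76$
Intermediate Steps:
$x{\left(H \right)} = H^{2}$
$\sqrt{x{\left(\sqrt{-75 - 85} \right)} + \left(17571 - 4697\right)} = \sqrt{\left(\sqrt{-75 - 85}\right)^{2} + \left(17571 - 4697\right)} = \sqrt{\left(\sqrt{-160}\right)^{2} + \left(17571 - 4697\right)} = \sqrt{\left(4 i \sqrt{10}\right)^{2} + 12874} = \sqrt{-160 + 12874} = \sqrt{12714}$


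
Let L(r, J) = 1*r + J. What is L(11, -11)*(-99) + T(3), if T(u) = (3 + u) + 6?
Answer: 12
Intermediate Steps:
L(r, J) = J + r (L(r, J) = r + J = J + r)
T(u) = 9 + u
L(11, -11)*(-99) + T(3) = (-11 + 11)*(-99) + (9 + 3) = 0*(-99) + 12 = 0 + 12 = 12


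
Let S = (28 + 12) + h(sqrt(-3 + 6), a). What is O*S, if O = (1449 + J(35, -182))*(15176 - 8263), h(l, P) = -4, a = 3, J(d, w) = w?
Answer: 315315756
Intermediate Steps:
S = 36 (S = (28 + 12) - 4 = 40 - 4 = 36)
O = 8758771 (O = (1449 - 182)*(15176 - 8263) = 1267*6913 = 8758771)
O*S = 8758771*36 = 315315756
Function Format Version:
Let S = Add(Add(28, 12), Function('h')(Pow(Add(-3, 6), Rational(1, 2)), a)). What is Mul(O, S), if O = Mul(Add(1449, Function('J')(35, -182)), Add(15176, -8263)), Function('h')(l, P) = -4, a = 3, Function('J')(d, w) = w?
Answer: 315315756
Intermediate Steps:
S = 36 (S = Add(Add(28, 12), -4) = Add(40, -4) = 36)
O = 8758771 (O = Mul(Add(1449, -182), Add(15176, -8263)) = Mul(1267, 6913) = 8758771)
Mul(O, S) = Mul(8758771, 36) = 315315756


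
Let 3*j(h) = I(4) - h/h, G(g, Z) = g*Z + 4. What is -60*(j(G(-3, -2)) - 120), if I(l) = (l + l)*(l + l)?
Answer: 5940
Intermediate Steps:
G(g, Z) = 4 + Z*g (G(g, Z) = Z*g + 4 = 4 + Z*g)
I(l) = 4*l**2 (I(l) = (2*l)*(2*l) = 4*l**2)
j(h) = 21 (j(h) = (4*4**2 - h/h)/3 = (4*16 - 1*1)/3 = (64 - 1)/3 = (1/3)*63 = 21)
-60*(j(G(-3, -2)) - 120) = -60*(21 - 120) = -60*(-99) = 5940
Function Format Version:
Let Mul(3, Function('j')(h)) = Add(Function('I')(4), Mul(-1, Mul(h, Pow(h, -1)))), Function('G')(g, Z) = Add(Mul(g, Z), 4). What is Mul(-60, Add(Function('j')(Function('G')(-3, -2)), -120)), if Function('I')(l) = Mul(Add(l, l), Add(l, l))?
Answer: 5940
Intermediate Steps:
Function('G')(g, Z) = Add(4, Mul(Z, g)) (Function('G')(g, Z) = Add(Mul(Z, g), 4) = Add(4, Mul(Z, g)))
Function('I')(l) = Mul(4, Pow(l, 2)) (Function('I')(l) = Mul(Mul(2, l), Mul(2, l)) = Mul(4, Pow(l, 2)))
Function('j')(h) = 21 (Function('j')(h) = Mul(Rational(1, 3), Add(Mul(4, Pow(4, 2)), Mul(-1, Mul(h, Pow(h, -1))))) = Mul(Rational(1, 3), Add(Mul(4, 16), Mul(-1, 1))) = Mul(Rational(1, 3), Add(64, -1)) = Mul(Rational(1, 3), 63) = 21)
Mul(-60, Add(Function('j')(Function('G')(-3, -2)), -120)) = Mul(-60, Add(21, -120)) = Mul(-60, -99) = 5940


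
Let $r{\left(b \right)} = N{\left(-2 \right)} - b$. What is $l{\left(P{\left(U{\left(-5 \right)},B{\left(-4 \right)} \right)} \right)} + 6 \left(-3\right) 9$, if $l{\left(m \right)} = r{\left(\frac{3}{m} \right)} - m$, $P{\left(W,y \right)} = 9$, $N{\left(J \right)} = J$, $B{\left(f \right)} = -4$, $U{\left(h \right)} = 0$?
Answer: $- \frac{520}{3} \approx -173.33$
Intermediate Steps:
$r{\left(b \right)} = -2 - b$
$l{\left(m \right)} = -2 - m - \frac{3}{m}$ ($l{\left(m \right)} = \left(-2 - \frac{3}{m}\right) - m = -2 - m - \frac{3}{m}$)
$l{\left(P{\left(U{\left(-5 \right)},B{\left(-4 \right)} \right)} \right)} + 6 \left(-3\right) 9 = \left(-2 - 9 - \frac{3}{9}\right) + 6 \left(-3\right) 9 = \left(-2 - 9 - \frac{1}{3}\right) - 162 = - \frac{34}{3} - 162 = - \frac{520}{3}$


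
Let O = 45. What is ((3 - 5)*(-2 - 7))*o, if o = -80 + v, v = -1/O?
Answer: -7202/5 ≈ -1440.4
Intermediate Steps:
v = -1/45 ≈ -0.022222
o = -3601/45 (o = -80 - 1/45 = -3601/45 ≈ -80.022)
((3 - 5)*(-2 - 7))*o = ((3 - 5)*(-2 - 7))*(-3601/45) = -2*(-9)*(-3601/45) = 18*(-3601/45) = -7202/5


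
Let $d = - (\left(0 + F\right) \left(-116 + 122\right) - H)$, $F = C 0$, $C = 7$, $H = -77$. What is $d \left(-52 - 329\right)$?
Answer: $29337$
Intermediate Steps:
$F = 0$ ($F = 7 \cdot 0 = 0$)
$d = -77$ ($d = - (\left(0 + 0\right) \left(-116 + 122\right) - -77) = - (0 \cdot 6 + 77) = - (0 + 77) = \left(-1\right) 77 = -77$)
$d \left(-52 - 329\right) = - 77 \left(-52 - 329\right) = \left(-77\right) \left(-381\right) = 29337$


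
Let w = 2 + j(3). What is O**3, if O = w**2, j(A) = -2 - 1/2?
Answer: 1/64 ≈ 0.015625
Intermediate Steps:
j(A) = -5/2 (j(A) = -2 - 1/2 = -5/2)
w = -1/2 (w = 2 - 5/2 = -1/2 ≈ -0.50000)
O = 1/4 (O = (-1/2)**2 = 1/4 ≈ 0.25000)
O**3 = (1/4)**3 = 1/64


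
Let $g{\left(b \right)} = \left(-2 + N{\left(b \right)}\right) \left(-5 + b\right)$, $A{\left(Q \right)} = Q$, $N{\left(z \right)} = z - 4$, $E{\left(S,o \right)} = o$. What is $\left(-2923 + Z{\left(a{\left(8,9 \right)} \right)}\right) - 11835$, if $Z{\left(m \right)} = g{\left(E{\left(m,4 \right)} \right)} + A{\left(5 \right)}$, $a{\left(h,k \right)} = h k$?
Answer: $-14751$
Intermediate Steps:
$N{\left(z \right)} = -4 + z$
$g{\left(b \right)} = \left(-6 + b\right) \left(-5 + b\right)$ ($g{\left(b \right)} = \left(-2 + \left(-4 + b\right)\right) \left(-5 + b\right) = \left(-6 + b\right) \left(-5 + b\right)$)
$Z{\left(m \right)} = 7$ ($Z{\left(m \right)} = \left(30 + 4^{2} - 44\right) + 5 = \left(30 + 16 - 44\right) + 5 = 2 + 5 = 7$)
$\left(-2923 + Z{\left(a{\left(8,9 \right)} \right)}\right) - 11835 = \left(-2923 + 7\right) - 11835 = -2916 - 11835 = -14751$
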